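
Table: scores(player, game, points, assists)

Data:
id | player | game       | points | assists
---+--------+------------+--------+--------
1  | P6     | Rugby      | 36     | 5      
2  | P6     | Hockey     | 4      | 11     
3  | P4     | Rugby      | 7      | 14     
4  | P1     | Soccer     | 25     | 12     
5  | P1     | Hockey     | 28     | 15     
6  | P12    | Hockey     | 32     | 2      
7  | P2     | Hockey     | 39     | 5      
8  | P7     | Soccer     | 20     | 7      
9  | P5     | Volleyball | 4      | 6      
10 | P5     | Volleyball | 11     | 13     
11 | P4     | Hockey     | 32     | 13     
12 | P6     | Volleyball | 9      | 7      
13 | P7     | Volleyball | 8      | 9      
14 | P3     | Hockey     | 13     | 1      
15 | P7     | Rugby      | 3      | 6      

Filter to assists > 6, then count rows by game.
SELECT game, COUNT(*)
FROM scores
WHERE assists > 6
GROUP BY game

Note: WHERE filters rows before grouping.

Result:
  Hockey: 3
  Rugby: 1
  Soccer: 2
  Volleyball: 3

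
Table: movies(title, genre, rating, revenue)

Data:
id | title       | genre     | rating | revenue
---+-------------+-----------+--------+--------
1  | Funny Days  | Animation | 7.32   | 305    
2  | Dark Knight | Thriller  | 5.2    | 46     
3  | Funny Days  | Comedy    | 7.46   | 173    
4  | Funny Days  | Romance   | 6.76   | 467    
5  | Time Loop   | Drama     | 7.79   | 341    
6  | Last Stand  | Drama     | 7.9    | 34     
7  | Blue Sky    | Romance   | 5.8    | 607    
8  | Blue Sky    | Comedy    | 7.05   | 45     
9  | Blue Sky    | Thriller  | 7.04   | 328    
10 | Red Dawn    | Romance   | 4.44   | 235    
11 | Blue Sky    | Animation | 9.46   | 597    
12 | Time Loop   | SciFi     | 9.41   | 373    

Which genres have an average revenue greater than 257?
SELECT genre, AVG(revenue)
FROM movies
GROUP BY genre
HAVING AVG(revenue) > 257

Result:
  Animation: avg=451.00
  Romance: avg=436.33
  SciFi: avg=373.00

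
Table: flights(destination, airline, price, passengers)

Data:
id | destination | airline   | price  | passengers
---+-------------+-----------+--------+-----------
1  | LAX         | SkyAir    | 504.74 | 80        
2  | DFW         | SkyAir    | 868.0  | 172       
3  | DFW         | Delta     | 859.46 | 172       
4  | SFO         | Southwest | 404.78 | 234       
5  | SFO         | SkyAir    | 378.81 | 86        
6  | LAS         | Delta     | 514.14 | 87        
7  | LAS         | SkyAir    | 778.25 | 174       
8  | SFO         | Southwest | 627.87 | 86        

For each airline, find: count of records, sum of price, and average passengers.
SELECT airline,
       COUNT(*) as cnt,
       SUM(price) as total_price,
       AVG(passengers) as avg_passengers
FROM flights
GROUP BY airline

Result:
  Delta: 2 records, 1373.60 total price, 129.50 avg passengers
  SkyAir: 4 records, 2529.80 total price, 128.00 avg passengers
  Southwest: 2 records, 1032.65 total price, 160.00 avg passengers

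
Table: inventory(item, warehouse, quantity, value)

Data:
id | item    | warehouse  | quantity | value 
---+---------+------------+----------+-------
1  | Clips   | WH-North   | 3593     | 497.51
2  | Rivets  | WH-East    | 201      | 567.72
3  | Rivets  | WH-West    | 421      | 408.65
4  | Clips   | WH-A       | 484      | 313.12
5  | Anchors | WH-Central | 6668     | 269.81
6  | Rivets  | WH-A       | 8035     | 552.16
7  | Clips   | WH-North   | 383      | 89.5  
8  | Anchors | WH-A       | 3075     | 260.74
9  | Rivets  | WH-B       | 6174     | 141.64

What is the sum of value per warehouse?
SELECT warehouse, SUM(value) as result
FROM inventory
GROUP BY warehouse

Result:
  WH-A: 1126.02
  WH-B: 141.64
  WH-Central: 269.81
  WH-East: 567.72
  WH-North: 587.01
  WH-West: 408.65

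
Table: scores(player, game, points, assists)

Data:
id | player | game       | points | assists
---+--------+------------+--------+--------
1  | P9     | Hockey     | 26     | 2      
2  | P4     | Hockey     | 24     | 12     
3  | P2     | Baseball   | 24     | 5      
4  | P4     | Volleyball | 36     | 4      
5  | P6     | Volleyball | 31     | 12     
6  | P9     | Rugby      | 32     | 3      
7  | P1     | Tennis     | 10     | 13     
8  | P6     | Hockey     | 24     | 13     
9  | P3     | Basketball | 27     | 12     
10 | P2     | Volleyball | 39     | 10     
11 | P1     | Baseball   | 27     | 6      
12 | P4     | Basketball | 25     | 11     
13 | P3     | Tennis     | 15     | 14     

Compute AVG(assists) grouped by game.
SELECT game, AVG(assists) as result
FROM scores
GROUP BY game

Result:
  Baseball: 5.50
  Basketball: 11.50
  Hockey: 9.00
  Rugby: 3.00
  Tennis: 13.50
  Volleyball: 8.67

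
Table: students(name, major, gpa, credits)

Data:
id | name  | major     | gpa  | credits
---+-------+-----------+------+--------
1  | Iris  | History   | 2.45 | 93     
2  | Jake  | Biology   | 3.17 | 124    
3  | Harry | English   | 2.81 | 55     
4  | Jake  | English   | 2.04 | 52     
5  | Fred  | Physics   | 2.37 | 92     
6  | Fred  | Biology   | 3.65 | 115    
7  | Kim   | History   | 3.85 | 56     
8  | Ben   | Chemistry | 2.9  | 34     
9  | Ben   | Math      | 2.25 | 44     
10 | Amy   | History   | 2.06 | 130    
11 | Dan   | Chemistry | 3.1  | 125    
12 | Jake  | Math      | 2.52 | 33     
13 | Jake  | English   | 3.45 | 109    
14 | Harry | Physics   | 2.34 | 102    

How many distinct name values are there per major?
SELECT major, COUNT(DISTINCT name)
FROM students
GROUP BY major

Result:
  Biology: 2 distinct
  Chemistry: 2 distinct
  English: 2 distinct
  History: 3 distinct
  Math: 2 distinct
  Physics: 2 distinct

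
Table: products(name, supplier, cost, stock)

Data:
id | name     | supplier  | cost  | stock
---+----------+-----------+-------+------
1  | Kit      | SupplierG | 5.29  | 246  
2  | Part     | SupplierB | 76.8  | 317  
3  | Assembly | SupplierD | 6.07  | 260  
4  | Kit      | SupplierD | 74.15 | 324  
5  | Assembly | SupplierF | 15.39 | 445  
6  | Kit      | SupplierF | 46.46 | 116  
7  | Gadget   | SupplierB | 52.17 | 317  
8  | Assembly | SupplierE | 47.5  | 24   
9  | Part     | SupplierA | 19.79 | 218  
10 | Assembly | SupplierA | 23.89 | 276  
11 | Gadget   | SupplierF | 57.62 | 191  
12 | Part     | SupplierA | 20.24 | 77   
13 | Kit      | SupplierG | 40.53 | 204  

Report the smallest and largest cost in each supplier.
SELECT supplier, MIN(cost), MAX(cost)
FROM products
GROUP BY supplier

Result:
  SupplierA: min=19.79, max=23.89
  SupplierB: min=52.17, max=76.80
  SupplierD: min=6.07, max=74.15
  SupplierE: min=47.50, max=47.50
  SupplierF: min=15.39, max=57.62
  SupplierG: min=5.29, max=40.53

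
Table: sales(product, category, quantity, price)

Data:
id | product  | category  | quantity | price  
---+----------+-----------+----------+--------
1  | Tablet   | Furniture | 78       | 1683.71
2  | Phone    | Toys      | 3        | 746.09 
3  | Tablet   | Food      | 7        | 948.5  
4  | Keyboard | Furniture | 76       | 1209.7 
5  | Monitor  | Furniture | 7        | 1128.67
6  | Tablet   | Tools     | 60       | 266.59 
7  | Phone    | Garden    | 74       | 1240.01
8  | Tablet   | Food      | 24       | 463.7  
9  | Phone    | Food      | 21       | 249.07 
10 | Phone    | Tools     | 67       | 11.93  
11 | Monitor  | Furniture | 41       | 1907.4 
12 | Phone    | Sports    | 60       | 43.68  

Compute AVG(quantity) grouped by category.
SELECT category, AVG(quantity) as result
FROM sales
GROUP BY category

Result:
  Food: 17.33
  Furniture: 50.50
  Garden: 74.00
  Sports: 60.00
  Tools: 63.50
  Toys: 3.00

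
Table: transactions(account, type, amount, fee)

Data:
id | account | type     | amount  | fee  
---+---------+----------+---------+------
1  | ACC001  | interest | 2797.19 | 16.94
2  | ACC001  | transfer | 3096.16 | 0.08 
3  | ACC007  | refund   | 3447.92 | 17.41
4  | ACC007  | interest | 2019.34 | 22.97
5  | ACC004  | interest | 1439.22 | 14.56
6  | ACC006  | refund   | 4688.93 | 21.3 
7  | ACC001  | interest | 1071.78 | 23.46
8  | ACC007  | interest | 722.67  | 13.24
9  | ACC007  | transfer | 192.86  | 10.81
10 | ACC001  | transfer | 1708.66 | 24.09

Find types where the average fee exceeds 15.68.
SELECT type, AVG(fee)
FROM transactions
GROUP BY type
HAVING AVG(fee) > 15.68

Result:
  interest: avg=18.23
  refund: avg=19.36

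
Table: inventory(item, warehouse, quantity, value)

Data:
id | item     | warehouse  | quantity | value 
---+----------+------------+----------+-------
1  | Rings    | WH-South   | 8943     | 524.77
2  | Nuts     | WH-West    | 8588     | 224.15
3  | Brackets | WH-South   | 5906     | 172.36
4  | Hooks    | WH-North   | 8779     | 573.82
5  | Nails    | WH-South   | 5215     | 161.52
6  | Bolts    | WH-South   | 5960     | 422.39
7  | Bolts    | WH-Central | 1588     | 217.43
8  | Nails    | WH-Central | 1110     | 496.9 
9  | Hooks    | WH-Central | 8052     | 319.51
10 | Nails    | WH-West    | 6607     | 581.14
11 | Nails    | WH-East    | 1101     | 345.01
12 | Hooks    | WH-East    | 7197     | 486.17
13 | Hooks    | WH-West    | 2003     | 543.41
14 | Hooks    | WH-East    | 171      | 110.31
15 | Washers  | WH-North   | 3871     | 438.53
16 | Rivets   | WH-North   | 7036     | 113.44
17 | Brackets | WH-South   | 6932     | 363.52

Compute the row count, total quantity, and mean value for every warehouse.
SELECT warehouse,
       COUNT(*) as cnt,
       SUM(quantity) as total_quantity,
       AVG(value) as avg_value
FROM inventory
GROUP BY warehouse

Result:
  WH-Central: 3 records, 10750 total quantity, 344.61 avg value
  WH-East: 3 records, 8469 total quantity, 313.83 avg value
  WH-North: 3 records, 19686 total quantity, 375.26 avg value
  WH-South: 5 records, 32956 total quantity, 328.91 avg value
  WH-West: 3 records, 17198 total quantity, 449.57 avg value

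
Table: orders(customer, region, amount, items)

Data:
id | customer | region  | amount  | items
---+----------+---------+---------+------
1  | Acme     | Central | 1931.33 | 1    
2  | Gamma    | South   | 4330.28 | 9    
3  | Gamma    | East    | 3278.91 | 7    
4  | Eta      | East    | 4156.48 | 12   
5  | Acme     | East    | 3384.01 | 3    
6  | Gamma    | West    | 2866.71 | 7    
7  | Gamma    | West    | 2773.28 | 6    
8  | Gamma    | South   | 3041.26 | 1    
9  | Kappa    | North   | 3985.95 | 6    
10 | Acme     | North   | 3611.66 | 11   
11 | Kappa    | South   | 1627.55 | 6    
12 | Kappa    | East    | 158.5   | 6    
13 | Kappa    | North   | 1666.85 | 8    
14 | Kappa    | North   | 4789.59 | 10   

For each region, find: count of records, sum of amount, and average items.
SELECT region,
       COUNT(*) as cnt,
       SUM(amount) as total_amount,
       AVG(items) as avg_items
FROM orders
GROUP BY region

Result:
  Central: 1 records, 1931.33 total amount, 1.00 avg items
  East: 4 records, 10977.90 total amount, 7.00 avg items
  North: 4 records, 14054.05 total amount, 8.75 avg items
  South: 3 records, 8999.09 total amount, 5.33 avg items
  West: 2 records, 5639.99 total amount, 6.50 avg items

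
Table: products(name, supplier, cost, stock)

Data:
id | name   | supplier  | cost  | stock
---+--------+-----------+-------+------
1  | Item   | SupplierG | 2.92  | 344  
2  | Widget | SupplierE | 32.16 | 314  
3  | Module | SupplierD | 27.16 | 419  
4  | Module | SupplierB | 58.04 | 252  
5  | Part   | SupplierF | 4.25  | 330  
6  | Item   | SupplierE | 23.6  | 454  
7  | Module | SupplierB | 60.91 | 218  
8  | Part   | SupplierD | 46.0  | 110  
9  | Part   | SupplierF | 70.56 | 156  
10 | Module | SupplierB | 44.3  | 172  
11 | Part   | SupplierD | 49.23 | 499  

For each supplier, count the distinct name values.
SELECT supplier, COUNT(DISTINCT name)
FROM products
GROUP BY supplier

Result:
  SupplierB: 1 distinct
  SupplierD: 2 distinct
  SupplierE: 2 distinct
  SupplierF: 1 distinct
  SupplierG: 1 distinct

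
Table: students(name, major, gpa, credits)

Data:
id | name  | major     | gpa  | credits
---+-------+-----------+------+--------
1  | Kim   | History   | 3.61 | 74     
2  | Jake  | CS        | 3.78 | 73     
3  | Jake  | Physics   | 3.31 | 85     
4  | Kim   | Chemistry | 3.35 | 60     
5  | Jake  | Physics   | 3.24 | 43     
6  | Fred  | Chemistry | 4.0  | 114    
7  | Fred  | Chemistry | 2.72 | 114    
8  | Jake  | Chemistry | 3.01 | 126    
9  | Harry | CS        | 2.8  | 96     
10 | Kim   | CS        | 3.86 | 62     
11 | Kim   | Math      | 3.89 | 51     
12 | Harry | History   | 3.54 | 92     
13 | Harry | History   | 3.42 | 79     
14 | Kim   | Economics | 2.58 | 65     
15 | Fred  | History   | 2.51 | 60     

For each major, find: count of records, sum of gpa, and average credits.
SELECT major,
       COUNT(*) as cnt,
       SUM(gpa) as total_gpa,
       AVG(credits) as avg_credits
FROM students
GROUP BY major

Result:
  CS: 3 records, 10.44 total gpa, 77.00 avg credits
  Chemistry: 4 records, 13.08 total gpa, 103.50 avg credits
  Economics: 1 records, 2.58 total gpa, 65.00 avg credits
  History: 4 records, 13.08 total gpa, 76.25 avg credits
  Math: 1 records, 3.89 total gpa, 51.00 avg credits
  Physics: 2 records, 6.55 total gpa, 64.00 avg credits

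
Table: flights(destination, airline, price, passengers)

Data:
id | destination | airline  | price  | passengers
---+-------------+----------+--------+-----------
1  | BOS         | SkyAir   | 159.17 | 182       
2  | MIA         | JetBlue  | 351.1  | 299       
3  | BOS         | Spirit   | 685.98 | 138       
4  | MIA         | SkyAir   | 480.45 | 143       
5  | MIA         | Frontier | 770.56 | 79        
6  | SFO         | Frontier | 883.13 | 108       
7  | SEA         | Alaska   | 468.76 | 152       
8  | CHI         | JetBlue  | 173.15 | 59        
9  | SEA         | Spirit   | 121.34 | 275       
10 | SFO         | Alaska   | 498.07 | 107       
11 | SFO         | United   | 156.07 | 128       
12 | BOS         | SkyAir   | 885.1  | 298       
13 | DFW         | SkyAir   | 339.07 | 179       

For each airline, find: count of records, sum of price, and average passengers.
SELECT airline,
       COUNT(*) as cnt,
       SUM(price) as total_price,
       AVG(passengers) as avg_passengers
FROM flights
GROUP BY airline

Result:
  Alaska: 2 records, 966.83 total price, 129.50 avg passengers
  Frontier: 2 records, 1653.69 total price, 93.50 avg passengers
  JetBlue: 2 records, 524.25 total price, 179.00 avg passengers
  SkyAir: 4 records, 1863.79 total price, 200.50 avg passengers
  Spirit: 2 records, 807.32 total price, 206.50 avg passengers
  United: 1 records, 156.07 total price, 128.00 avg passengers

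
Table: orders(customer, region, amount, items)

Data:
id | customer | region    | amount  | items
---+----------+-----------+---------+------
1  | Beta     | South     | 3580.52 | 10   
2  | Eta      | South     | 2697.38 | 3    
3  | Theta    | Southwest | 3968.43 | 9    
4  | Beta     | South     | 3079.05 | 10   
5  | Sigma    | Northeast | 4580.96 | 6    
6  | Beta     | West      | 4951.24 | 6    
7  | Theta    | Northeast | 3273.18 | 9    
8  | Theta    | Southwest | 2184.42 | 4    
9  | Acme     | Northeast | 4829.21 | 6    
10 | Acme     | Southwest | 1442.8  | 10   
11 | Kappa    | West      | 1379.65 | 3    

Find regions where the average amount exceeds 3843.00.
SELECT region, AVG(amount)
FROM orders
GROUP BY region
HAVING AVG(amount) > 3843.00

Result:
  Northeast: avg=4227.78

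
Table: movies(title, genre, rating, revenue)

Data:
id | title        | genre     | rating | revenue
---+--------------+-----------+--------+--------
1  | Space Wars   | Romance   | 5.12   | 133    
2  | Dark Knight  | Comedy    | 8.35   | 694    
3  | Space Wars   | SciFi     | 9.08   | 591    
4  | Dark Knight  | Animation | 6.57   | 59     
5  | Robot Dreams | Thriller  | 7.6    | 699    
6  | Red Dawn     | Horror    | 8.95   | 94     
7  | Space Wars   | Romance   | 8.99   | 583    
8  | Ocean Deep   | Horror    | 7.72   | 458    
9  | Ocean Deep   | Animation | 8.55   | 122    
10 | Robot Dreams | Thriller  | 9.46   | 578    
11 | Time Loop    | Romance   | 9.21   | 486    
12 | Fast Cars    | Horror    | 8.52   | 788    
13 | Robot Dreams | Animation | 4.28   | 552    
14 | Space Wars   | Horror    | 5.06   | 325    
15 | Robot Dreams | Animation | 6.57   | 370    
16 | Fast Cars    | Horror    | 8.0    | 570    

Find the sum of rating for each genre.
SELECT genre, SUM(rating) as result
FROM movies
GROUP BY genre

Result:
  Animation: 25.97
  Comedy: 8.35
  Horror: 38.25
  Romance: 23.32
  SciFi: 9.08
  Thriller: 17.06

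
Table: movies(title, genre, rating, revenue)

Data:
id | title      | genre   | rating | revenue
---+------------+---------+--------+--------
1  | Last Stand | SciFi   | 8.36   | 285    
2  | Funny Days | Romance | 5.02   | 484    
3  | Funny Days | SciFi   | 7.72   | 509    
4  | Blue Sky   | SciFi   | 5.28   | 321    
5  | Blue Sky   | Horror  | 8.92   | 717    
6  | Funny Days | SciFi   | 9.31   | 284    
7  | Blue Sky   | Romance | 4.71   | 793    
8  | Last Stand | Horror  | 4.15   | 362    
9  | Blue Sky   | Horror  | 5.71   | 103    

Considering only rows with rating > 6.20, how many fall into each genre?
SELECT genre, COUNT(*)
FROM movies
WHERE rating > 6.20
GROUP BY genre

Note: WHERE filters rows before grouping.

Result:
  Horror: 1
  SciFi: 3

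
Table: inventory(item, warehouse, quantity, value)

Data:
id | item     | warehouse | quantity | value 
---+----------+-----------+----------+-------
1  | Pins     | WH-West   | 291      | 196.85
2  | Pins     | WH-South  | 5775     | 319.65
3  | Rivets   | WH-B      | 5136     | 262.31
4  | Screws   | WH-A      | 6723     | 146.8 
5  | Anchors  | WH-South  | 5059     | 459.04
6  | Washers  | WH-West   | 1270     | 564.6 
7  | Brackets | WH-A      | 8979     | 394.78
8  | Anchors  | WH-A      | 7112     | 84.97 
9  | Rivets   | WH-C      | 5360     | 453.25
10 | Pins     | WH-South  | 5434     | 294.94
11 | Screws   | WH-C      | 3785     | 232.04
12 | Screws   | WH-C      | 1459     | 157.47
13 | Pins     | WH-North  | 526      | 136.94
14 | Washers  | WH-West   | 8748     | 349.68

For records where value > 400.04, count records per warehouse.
SELECT warehouse, COUNT(*)
FROM inventory
WHERE value > 400.04
GROUP BY warehouse

Note: WHERE filters rows before grouping.

Result:
  WH-C: 1
  WH-South: 1
  WH-West: 1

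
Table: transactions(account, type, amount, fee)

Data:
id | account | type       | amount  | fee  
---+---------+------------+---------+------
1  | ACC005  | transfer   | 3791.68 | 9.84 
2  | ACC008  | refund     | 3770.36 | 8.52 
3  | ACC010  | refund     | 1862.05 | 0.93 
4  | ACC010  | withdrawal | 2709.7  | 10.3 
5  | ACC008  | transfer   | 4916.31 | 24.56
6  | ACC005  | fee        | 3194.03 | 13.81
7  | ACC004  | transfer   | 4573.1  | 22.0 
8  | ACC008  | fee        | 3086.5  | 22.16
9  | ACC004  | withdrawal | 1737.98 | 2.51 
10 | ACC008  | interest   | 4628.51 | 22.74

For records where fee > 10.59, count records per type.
SELECT type, COUNT(*)
FROM transactions
WHERE fee > 10.59
GROUP BY type

Note: WHERE filters rows before grouping.

Result:
  fee: 2
  interest: 1
  transfer: 2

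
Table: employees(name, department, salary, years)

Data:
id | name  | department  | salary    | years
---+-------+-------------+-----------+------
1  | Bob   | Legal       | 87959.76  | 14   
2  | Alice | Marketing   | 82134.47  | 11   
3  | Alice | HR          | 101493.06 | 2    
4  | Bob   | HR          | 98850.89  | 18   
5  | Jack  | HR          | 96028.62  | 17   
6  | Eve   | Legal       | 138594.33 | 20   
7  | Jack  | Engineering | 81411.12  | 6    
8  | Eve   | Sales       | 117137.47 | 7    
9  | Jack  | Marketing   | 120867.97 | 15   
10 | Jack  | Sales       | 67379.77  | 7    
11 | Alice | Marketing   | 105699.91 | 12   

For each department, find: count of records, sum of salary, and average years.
SELECT department,
       COUNT(*) as cnt,
       SUM(salary) as total_salary,
       AVG(years) as avg_years
FROM employees
GROUP BY department

Result:
  Engineering: 1 records, 81411.12 total salary, 6.00 avg years
  HR: 3 records, 296372.57 total salary, 12.33 avg years
  Legal: 2 records, 226554.09 total salary, 17.00 avg years
  Marketing: 3 records, 308702.35 total salary, 12.67 avg years
  Sales: 2 records, 184517.24 total salary, 7.00 avg years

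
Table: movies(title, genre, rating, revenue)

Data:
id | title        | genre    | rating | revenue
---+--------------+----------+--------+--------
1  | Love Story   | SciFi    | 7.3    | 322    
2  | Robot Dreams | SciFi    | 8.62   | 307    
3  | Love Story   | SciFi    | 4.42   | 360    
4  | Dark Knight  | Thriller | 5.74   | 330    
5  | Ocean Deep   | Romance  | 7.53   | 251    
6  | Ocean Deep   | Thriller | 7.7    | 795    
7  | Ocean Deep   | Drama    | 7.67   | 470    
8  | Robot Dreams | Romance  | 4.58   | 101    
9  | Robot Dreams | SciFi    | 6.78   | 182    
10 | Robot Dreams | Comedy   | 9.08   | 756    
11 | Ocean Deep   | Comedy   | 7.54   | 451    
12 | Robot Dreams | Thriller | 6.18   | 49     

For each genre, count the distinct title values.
SELECT genre, COUNT(DISTINCT title)
FROM movies
GROUP BY genre

Result:
  Comedy: 2 distinct
  Drama: 1 distinct
  Romance: 2 distinct
  SciFi: 2 distinct
  Thriller: 3 distinct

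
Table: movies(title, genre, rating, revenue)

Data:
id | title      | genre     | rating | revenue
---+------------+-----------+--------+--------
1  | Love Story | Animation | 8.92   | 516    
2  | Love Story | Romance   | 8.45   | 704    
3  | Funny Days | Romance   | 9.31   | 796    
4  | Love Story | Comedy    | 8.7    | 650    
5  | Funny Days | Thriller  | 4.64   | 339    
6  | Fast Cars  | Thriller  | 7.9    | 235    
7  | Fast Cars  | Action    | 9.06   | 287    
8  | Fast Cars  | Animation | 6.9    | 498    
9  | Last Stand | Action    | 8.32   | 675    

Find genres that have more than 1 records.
SELECT genre, COUNT(*) as cnt
FROM movies
GROUP BY genre
HAVING COUNT(*) > 1

Result:
  Action: 2
  Animation: 2
  Romance: 2
  Thriller: 2

Note: HAVING filters groups after aggregation, WHERE filters rows before.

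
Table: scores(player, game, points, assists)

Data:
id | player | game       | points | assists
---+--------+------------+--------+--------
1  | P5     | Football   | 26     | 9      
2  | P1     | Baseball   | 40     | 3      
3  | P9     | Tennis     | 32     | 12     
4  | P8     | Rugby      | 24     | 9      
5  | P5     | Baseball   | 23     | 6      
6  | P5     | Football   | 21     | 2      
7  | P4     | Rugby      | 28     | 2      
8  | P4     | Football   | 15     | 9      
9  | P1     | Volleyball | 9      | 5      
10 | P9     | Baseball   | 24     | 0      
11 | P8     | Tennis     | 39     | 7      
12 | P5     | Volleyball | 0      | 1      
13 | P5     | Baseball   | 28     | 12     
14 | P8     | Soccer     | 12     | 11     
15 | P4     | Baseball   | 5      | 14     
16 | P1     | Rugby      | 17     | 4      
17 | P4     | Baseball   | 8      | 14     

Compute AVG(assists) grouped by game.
SELECT game, AVG(assists) as result
FROM scores
GROUP BY game

Result:
  Baseball: 8.17
  Football: 6.67
  Rugby: 5.00
  Soccer: 11.00
  Tennis: 9.50
  Volleyball: 3.00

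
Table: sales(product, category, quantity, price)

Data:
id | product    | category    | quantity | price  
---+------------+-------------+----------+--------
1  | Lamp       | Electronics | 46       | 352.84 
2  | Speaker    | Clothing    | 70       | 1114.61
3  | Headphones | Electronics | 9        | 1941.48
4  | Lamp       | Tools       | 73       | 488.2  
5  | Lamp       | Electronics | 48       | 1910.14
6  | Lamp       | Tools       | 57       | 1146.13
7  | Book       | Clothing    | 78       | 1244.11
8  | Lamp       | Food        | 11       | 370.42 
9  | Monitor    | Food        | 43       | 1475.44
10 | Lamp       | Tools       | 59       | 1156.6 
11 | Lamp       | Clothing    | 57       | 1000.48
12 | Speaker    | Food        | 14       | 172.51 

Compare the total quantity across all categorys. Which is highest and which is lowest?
SELECT category, SUM(quantity)
FROM sales
GROUP BY category
ORDER BY SUM(quantity)

All groups:
  Food: 68
  Electronics: 103
  Tools: 189
  Clothing: 205

Highest: Clothing (205)
Lowest: Food (68)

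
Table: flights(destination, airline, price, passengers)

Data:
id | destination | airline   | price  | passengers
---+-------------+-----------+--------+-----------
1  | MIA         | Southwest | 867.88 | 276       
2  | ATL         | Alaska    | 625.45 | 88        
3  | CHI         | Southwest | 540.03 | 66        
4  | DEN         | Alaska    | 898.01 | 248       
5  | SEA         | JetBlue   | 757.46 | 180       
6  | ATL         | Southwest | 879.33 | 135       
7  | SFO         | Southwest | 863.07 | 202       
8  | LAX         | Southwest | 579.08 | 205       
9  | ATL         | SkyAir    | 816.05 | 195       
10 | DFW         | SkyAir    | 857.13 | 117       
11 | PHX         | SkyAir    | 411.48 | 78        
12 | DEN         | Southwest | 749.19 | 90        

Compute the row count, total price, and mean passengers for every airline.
SELECT airline,
       COUNT(*) as cnt,
       SUM(price) as total_price,
       AVG(passengers) as avg_passengers
FROM flights
GROUP BY airline

Result:
  Alaska: 2 records, 1523.46 total price, 168.00 avg passengers
  JetBlue: 1 records, 757.46 total price, 180.00 avg passengers
  SkyAir: 3 records, 2084.66 total price, 130.00 avg passengers
  Southwest: 6 records, 4478.58 total price, 162.33 avg passengers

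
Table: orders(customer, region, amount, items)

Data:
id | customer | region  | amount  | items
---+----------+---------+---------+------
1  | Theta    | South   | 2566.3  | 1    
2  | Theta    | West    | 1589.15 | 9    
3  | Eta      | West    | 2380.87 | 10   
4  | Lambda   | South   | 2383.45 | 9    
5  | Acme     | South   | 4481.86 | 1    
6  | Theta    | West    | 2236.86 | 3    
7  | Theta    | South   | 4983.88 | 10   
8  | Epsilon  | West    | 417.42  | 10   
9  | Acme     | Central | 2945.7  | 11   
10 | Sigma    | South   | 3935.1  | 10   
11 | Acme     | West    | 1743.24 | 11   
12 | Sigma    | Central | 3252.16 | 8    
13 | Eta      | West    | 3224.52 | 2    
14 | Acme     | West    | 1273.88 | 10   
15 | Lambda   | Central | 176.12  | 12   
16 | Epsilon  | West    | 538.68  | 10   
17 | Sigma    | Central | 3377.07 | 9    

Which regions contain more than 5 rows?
SELECT region, COUNT(*) as cnt
FROM orders
GROUP BY region
HAVING COUNT(*) > 5

Result:
  West: 8

Note: HAVING filters groups after aggregation, WHERE filters rows before.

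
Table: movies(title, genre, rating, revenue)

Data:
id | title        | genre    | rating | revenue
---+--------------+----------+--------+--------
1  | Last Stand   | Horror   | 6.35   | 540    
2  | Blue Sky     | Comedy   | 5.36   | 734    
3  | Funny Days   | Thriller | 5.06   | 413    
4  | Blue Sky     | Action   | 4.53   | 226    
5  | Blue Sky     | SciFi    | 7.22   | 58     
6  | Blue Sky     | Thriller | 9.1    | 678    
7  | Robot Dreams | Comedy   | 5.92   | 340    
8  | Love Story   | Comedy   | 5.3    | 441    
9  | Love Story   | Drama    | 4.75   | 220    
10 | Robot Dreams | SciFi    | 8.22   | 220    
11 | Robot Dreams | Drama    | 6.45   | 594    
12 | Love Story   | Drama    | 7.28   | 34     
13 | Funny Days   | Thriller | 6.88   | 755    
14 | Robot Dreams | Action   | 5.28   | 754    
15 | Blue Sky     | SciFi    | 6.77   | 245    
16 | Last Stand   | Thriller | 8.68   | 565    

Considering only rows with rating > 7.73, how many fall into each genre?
SELECT genre, COUNT(*)
FROM movies
WHERE rating > 7.73
GROUP BY genre

Note: WHERE filters rows before grouping.

Result:
  SciFi: 1
  Thriller: 2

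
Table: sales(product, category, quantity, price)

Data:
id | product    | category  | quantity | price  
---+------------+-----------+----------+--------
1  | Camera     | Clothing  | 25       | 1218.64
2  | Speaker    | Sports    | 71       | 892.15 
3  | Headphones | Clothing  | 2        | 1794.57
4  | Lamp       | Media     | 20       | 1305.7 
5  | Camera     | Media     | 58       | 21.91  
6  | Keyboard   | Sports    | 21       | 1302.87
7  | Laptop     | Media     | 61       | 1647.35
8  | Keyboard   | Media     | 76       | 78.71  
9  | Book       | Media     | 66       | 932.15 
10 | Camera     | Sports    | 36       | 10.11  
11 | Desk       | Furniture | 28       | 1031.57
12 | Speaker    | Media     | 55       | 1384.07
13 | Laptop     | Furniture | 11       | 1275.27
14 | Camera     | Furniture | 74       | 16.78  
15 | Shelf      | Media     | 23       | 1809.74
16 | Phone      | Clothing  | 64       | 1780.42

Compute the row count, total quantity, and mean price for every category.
SELECT category,
       COUNT(*) as cnt,
       SUM(quantity) as total_quantity,
       AVG(price) as avg_price
FROM sales
GROUP BY category

Result:
  Clothing: 3 records, 91 total quantity, 1597.88 avg price
  Furniture: 3 records, 113 total quantity, 774.54 avg price
  Media: 7 records, 359 total quantity, 1025.66 avg price
  Sports: 3 records, 128 total quantity, 735.04 avg price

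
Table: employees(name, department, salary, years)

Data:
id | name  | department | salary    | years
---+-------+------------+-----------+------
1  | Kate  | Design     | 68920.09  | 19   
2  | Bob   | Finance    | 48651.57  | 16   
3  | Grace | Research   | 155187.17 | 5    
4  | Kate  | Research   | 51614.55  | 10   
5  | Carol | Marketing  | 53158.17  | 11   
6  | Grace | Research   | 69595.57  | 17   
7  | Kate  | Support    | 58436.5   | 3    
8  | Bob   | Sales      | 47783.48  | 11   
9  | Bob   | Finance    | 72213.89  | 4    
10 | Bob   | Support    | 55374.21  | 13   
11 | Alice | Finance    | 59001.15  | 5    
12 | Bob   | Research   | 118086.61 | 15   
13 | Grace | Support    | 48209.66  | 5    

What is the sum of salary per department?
SELECT department, SUM(salary) as result
FROM employees
GROUP BY department

Result:
  Design: 68920.09
  Finance: 179866.61
  Marketing: 53158.17
  Research: 394483.90
  Sales: 47783.48
  Support: 162020.37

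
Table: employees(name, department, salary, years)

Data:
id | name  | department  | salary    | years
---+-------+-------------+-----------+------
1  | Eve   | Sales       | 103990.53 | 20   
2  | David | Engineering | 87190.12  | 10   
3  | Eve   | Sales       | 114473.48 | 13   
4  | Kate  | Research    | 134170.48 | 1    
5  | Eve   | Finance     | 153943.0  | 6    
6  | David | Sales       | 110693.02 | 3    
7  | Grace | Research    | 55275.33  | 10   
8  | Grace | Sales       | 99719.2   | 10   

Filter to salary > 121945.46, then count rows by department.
SELECT department, COUNT(*)
FROM employees
WHERE salary > 121945.46
GROUP BY department

Note: WHERE filters rows before grouping.

Result:
  Finance: 1
  Research: 1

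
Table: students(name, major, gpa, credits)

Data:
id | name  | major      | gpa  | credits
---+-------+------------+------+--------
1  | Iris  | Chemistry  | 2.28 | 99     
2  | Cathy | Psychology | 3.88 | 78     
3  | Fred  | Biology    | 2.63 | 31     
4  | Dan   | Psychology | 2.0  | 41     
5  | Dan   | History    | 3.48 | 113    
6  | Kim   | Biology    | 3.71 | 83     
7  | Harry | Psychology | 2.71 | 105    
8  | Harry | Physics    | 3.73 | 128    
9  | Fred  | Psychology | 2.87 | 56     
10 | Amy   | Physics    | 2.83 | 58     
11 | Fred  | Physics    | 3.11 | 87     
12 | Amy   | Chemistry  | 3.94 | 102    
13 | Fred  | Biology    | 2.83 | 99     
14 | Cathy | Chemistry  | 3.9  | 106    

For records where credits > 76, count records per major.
SELECT major, COUNT(*)
FROM students
WHERE credits > 76
GROUP BY major

Note: WHERE filters rows before grouping.

Result:
  Biology: 2
  Chemistry: 3
  History: 1
  Physics: 2
  Psychology: 2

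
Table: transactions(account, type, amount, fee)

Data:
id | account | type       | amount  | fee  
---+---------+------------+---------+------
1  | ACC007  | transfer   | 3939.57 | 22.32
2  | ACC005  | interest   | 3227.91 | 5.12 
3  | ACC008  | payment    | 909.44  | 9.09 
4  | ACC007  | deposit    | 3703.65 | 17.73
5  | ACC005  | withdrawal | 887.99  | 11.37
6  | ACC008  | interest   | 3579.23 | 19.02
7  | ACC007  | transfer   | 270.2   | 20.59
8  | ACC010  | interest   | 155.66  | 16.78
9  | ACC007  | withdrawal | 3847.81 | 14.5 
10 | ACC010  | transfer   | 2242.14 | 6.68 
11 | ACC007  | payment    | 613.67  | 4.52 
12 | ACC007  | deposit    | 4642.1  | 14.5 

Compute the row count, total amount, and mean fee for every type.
SELECT type,
       COUNT(*) as cnt,
       SUM(amount) as total_amount,
       AVG(fee) as avg_fee
FROM transactions
GROUP BY type

Result:
  deposit: 2 records, 8345.75 total amount, 16.12 avg fee
  interest: 3 records, 6962.80 total amount, 13.64 avg fee
  payment: 2 records, 1523.11 total amount, 6.81 avg fee
  transfer: 3 records, 6451.91 total amount, 16.53 avg fee
  withdrawal: 2 records, 4735.80 total amount, 12.94 avg fee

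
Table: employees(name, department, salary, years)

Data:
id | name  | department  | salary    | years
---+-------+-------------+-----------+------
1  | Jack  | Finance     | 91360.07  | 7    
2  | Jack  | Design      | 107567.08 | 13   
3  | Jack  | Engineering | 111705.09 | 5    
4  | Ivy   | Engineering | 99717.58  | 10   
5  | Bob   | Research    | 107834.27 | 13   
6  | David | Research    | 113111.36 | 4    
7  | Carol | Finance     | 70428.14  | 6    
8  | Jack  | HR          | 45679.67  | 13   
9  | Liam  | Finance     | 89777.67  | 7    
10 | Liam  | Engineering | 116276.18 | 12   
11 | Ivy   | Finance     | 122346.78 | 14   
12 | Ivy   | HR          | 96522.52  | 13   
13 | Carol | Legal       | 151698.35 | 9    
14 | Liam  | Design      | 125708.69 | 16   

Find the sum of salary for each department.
SELECT department, SUM(salary) as result
FROM employees
GROUP BY department

Result:
  Design: 233275.77
  Engineering: 327698.85
  Finance: 373912.66
  HR: 142202.19
  Legal: 151698.35
  Research: 220945.63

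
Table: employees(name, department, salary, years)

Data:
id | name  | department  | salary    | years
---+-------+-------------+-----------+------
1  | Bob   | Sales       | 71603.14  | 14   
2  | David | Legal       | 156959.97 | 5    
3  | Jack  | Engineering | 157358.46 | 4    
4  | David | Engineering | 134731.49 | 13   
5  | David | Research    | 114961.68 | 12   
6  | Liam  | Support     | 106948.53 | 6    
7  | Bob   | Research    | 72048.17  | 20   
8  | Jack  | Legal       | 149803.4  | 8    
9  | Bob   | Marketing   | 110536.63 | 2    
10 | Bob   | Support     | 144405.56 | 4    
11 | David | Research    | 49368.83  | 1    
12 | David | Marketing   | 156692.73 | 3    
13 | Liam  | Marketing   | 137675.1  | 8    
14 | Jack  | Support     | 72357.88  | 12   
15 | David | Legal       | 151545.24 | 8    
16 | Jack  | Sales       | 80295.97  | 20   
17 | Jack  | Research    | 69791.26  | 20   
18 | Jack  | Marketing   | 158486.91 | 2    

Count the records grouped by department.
SELECT department, COUNT(*) as count
FROM employees
GROUP BY department

Result:
  Engineering: 2
  Legal: 3
  Marketing: 4
  Research: 4
  Sales: 2
  Support: 3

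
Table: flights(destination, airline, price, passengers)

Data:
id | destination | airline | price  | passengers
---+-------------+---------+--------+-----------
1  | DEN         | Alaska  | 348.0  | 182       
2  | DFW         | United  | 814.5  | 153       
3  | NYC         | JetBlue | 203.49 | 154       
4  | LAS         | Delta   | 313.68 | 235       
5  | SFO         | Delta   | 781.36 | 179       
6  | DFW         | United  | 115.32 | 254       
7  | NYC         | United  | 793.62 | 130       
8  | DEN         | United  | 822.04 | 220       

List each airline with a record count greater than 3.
SELECT airline, COUNT(*) as cnt
FROM flights
GROUP BY airline
HAVING COUNT(*) > 3

Result:
  United: 4

Note: HAVING filters groups after aggregation, WHERE filters rows before.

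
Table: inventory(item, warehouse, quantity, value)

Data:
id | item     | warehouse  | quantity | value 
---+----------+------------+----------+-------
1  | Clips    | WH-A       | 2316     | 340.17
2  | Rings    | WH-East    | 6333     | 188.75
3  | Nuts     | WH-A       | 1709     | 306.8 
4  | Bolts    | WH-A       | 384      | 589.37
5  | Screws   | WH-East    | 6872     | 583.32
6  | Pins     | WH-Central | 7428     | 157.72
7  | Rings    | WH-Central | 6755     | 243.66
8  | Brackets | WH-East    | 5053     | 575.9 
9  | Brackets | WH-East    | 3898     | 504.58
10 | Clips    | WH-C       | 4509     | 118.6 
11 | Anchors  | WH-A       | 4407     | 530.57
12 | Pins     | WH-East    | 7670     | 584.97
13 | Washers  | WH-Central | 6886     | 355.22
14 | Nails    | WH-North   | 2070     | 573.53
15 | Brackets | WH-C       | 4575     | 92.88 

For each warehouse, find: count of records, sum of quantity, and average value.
SELECT warehouse,
       COUNT(*) as cnt,
       SUM(quantity) as total_quantity,
       AVG(value) as avg_value
FROM inventory
GROUP BY warehouse

Result:
  WH-A: 4 records, 8816 total quantity, 441.73 avg value
  WH-C: 2 records, 9084 total quantity, 105.74 avg value
  WH-Central: 3 records, 21069 total quantity, 252.20 avg value
  WH-East: 5 records, 29826 total quantity, 487.50 avg value
  WH-North: 1 records, 2070 total quantity, 573.53 avg value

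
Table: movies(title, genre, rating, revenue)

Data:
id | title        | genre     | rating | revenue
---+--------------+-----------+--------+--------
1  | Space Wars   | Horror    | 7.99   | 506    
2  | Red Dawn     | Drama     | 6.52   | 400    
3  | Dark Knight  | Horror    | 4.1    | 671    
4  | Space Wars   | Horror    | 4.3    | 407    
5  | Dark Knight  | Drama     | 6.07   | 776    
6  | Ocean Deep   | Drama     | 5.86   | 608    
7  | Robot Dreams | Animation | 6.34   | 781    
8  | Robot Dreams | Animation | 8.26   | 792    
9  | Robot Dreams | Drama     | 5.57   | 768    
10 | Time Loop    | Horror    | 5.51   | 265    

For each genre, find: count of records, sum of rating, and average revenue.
SELECT genre,
       COUNT(*) as cnt,
       SUM(rating) as total_rating,
       AVG(revenue) as avg_revenue
FROM movies
GROUP BY genre

Result:
  Animation: 2 records, 14.60 total rating, 786.50 avg revenue
  Drama: 4 records, 24.02 total rating, 638.00 avg revenue
  Horror: 4 records, 21.90 total rating, 462.25 avg revenue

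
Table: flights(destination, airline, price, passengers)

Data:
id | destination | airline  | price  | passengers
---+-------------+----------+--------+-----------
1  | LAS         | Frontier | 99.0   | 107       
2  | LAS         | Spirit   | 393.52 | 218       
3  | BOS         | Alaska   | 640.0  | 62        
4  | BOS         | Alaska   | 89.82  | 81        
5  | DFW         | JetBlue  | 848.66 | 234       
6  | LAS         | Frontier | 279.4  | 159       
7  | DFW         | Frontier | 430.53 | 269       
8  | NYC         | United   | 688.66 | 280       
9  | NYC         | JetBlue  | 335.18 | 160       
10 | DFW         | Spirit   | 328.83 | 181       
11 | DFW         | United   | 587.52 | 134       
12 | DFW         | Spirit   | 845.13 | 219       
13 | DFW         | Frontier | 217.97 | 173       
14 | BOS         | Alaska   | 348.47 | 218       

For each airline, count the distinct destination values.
SELECT airline, COUNT(DISTINCT destination)
FROM flights
GROUP BY airline

Result:
  Alaska: 1 distinct
  Frontier: 2 distinct
  JetBlue: 2 distinct
  Spirit: 2 distinct
  United: 2 distinct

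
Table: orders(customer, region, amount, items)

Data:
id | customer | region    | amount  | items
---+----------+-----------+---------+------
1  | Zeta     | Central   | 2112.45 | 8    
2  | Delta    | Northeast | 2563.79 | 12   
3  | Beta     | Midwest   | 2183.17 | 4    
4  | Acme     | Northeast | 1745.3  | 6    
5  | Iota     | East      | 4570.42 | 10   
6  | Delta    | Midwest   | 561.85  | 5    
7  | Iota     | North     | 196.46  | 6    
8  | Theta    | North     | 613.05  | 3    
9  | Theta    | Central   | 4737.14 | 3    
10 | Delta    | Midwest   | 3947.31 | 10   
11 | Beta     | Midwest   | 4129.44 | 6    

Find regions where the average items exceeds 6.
SELECT region, AVG(items)
FROM orders
GROUP BY region
HAVING AVG(items) > 6

Result:
  East: avg=10.00
  Midwest: avg=6.25
  Northeast: avg=9.00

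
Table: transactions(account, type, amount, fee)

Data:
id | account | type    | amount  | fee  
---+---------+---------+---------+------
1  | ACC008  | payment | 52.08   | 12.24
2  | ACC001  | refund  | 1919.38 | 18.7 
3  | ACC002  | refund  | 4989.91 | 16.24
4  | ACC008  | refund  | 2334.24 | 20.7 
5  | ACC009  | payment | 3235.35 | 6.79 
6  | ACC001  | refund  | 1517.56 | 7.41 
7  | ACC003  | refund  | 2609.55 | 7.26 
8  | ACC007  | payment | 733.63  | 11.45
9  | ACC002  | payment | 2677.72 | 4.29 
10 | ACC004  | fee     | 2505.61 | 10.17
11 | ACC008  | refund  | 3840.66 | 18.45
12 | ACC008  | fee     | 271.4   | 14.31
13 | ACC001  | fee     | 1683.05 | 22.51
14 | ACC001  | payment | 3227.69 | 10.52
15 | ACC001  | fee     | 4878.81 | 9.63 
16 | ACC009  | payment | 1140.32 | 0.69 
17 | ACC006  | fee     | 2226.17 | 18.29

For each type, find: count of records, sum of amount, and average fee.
SELECT type,
       COUNT(*) as cnt,
       SUM(amount) as total_amount,
       AVG(fee) as avg_fee
FROM transactions
GROUP BY type

Result:
  fee: 5 records, 11565.04 total amount, 14.98 avg fee
  payment: 6 records, 11066.79 total amount, 7.66 avg fee
  refund: 6 records, 17211.30 total amount, 14.79 avg fee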